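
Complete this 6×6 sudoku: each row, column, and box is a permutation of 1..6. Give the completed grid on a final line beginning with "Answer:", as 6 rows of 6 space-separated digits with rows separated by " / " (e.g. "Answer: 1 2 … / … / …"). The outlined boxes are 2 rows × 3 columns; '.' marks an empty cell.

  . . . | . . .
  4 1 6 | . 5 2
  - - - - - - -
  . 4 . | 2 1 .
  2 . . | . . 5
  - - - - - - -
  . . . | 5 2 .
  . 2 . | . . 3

Step 1. [r3c6∈{6}] r3c6 is down to just 6 ⇒ r3c6=6.
Step 2. [r2c4∈{3}] r2c4's peers cover all but 3 ⇒ r2c4=3.
Step 3. [r1c2∈{3,5}] 5 has one home in col 2: r1c2, so r1c2=5.
Step 4. [r4c4∈{4}] only 4 remains possible at r4c4 ⇒ r4c4=4.
Step 5. [r1c1∈{3}] r1c1's peers cover all but 3. So r1c1=3.
Step 6. [r3c3∈{3,5}] across row 3, 3 lands solely at r3c3. So r3c3=3.
Step 7. [r6c3∈{1,4,5}] r6c3 is the only open cell in col 3 admitting 5, so r6c3=5.
Step 8. [r6c5∈{4,6}] in row 6, 4 fits only at r6c5 ⇒ r6c5=4.
Step 9. [r5c6∈{1}] r5c6 is down to just 1 ⇒ r5c6=1.
Step 10. [r5c1∈{6}] nothing but 6 survives at r5c1. So r5c1=6.
Step 11. [r6c4∈{6}] r6c4 has the single candidate 6. So r6c4=6.
Step 12. [r1c4∈{1}] r1c4 is down to just 1, so r1c4=1.
Step 13. [r4c3∈{1}] only 1 remains possible at r4c3, so r4c3=1.
Step 14. [r5c3∈{4}] r5c3's peers cover all but 4. So r5c3=4.
Step 15. [r6c1∈{1}] r6c1's peers cover all but 1, so r6c1=1.
Step 16. [r1c3∈{2}] r1c3 is down to just 2, so r1c3=2.
Step 17. [r1c6∈{4}] r1c6 has the single candidate 4, so r1c6=4.
Step 18. [r4c5∈{3}] r4c5 is down to just 3 ⇒ r4c5=3.
Step 19. [r5c2∈{3}] only 3 remains possible at r5c2, so r5c2=3.
Step 20. [r4c2∈{6}] r4c2 has the single candidate 6, so r4c2=6.
Step 21. [r1c5∈{6}] nothing but 6 survives at r1c5 ⇒ r1c5=6.
Step 22. [r3c1∈{5}] r3c1 is down to just 5, so r3c1=5.

Answer: 3 5 2 1 6 4 / 4 1 6 3 5 2 / 5 4 3 2 1 6 / 2 6 1 4 3 5 / 6 3 4 5 2 1 / 1 2 5 6 4 3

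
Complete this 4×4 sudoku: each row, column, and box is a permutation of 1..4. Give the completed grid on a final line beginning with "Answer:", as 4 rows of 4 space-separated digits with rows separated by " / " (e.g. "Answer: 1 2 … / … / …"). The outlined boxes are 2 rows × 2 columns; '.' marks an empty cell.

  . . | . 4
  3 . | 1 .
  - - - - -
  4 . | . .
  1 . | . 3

Step 1. [r3c3∈{2}] r3c3 has the single candidate 2, so r3c3=2.
Step 2. [r4c2∈{2}] nothing but 2 survives at r4c2 ⇒ r4c2=2.
Step 3. [r1c3∈{3}] only 3 remains possible at r1c3, so r1c3=3.
Step 4. [r3c4∈{1}] only 1 remains possible at r3c4, so r3c4=1.
Step 5. [r1c1∈{2}] only 2 remains possible at r1c1. So r1c1=2.
Step 6. [r2c4∈{2}] r2c4's peers cover all but 2, so r2c4=2.
Step 7. [r2c2∈{4}] nothing but 4 survives at r2c2, so r2c2=4.
Step 8. [r4c3∈{4}] r4c3's peers cover all but 4. So r4c3=4.
Step 9. [r3c2∈{3}] r3c2 is down to just 3. So r3c2=3.
Step 10. [r1c2∈{1}] r1c2 is down to just 1 ⇒ r1c2=1.

Answer: 2 1 3 4 / 3 4 1 2 / 4 3 2 1 / 1 2 4 3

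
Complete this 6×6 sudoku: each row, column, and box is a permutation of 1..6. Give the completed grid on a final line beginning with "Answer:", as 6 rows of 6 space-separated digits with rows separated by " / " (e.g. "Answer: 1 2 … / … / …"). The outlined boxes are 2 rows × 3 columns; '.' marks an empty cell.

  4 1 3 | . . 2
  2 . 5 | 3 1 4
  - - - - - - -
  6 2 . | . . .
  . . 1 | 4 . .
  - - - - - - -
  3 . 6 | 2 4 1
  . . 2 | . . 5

Step 1. [r3c6∈{3}] r3c6's peers cover all but 3. So r3c6=3.
Step 2. [r3c5∈{5}] nothing but 5 survives at r3c5 ⇒ r3c5=5.
Step 3. [r1c5∈{6}] only 6 remains possible at r1c5, so r1c5=6.
Step 4. [r5c2∈{5}] nothing but 5 survives at r5c2. So r5c2=5.
Step 5. [r4c6∈{6}] r4c6's peers cover all but 6. So r4c6=6.
Step 6. [r6c1∈{1}] r6c1 has the single candidate 1. So r6c1=1.
Step 7. [r4c1∈{5}] r4c1 is down to just 5. So r4c1=5.
Step 8. [r3c4∈{1}] r3c4 has the single candidate 1 ⇒ r3c4=1.
Step 9. [r6c5∈{3}] r6c5 is down to just 3 ⇒ r6c5=3.
Step 10. [r1c4∈{5}] r1c4 is down to just 5, so r1c4=5.
Step 11. [r6c2∈{4}] r6c2's peers cover all but 4, so r6c2=4.
Step 12. [r2c2∈{6}] only 6 remains possible at r2c2. So r2c2=6.
Step 13. [r3c3∈{4}] nothing but 4 survives at r3c3, so r3c3=4.
Step 14. [r4c2∈{3}] r4c2's peers cover all but 3. So r4c2=3.
Step 15. [r6c4∈{6}] r6c4 has the single candidate 6 ⇒ r6c4=6.
Step 16. [r4c5∈{2}] r4c5 is down to just 2. So r4c5=2.

Answer: 4 1 3 5 6 2 / 2 6 5 3 1 4 / 6 2 4 1 5 3 / 5 3 1 4 2 6 / 3 5 6 2 4 1 / 1 4 2 6 3 5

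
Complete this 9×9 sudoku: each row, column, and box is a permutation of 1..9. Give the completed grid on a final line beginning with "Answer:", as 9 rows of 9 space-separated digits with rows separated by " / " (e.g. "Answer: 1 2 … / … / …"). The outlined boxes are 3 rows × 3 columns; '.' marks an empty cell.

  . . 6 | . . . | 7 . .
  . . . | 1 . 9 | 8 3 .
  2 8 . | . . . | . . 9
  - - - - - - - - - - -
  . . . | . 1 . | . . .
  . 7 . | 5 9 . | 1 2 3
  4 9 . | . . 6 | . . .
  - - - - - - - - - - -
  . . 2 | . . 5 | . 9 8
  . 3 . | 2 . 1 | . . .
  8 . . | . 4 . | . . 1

Step 1. [r6c7∈{5}] only 5 remains possible at r6c7. So r6c7=5.
Step 2. [r6c9∈{7}] nothing but 7 survives at r6c9, so r6c9=7.
Step 3. [r6c5∈{2,3,8}] in row 6, 2 fits only at r6c5, so r6c5=2.
Step 4. [r5c6∈{4,8}] 4 has one home in row 5: r5c6, so r5c6=4.
Step 5. [r9c4∈{3,6,7,9}] in col 4, 9 fits only at r9c4, so r9c4=9.
Step 6. [r5c1∈{6}] r5c1's peers cover all but 6, so r5c1=6.
Step 7. [r8c3∈{4,5,7,9}] across col 3, 9 lands solely at r8c3 ⇒ r8c3=9.
Step 8. [r7c2∈{1,4,6}] in box 7, 4 fits only at r7c2. So r7c2=4.
Step 9. [r2c2∈{5}] r2c2 has the single candidate 5, so r2c2=5.
Step 10. [r2c1∈{7}] nothing but 7 survives at r2c1, so r2c1=7.
Step 11. [r2c5∈{6}] r2c5 is down to just 6 ⇒ r2c5=6.
Step 12. [r8c1∈{5}] r8c1 has the single candidate 5, so r8c1=5.
Step 13. [r4c1∈{3}] r4c1 has the single candidate 3, so r4c1=3.
Step 14. [r1c9∈{2,4,5}] in col 9, 5 fits only at r1c9. So r1c9=5.
Step 15. [r3c3∈{1,3,4}] in col 3, 3 fits only at r3c3. So r3c3=3.
Step 16. [r3c6∈{7}] r3c6 is down to just 7, so r3c6=7.
Step 17. [r4c6∈{8}] nothing but 8 survives at r4c6 ⇒ r4c6=8.
Step 18. [r9c6∈{3}] only 3 remains possible at r9c6, so r9c6=3.
Step 19. [r1c4∈{3,4,8}] col 4 places 8 nowhere but r1c4. So r1c4=8.
Step 20. [r1c8∈{1,4}] r1c8 is the only open cell in row 1 admitting 4 ⇒ r1c8=4.
Step 21. [r4c8∈{6}] r4c8 has the single candidate 6. So r4c8=6.
Step 22. [r8c9∈{4,6}] in col 9, 6 fits only at r8c9. So r8c9=6.
Step 23. [r8c8∈{7}] r8c8's peers cover all but 7 ⇒ r8c8=7.
Step 24. [r4c4∈{7}] r4c4's peers cover all but 7. So r4c4=7.
Step 25. [r6c8∈{8}] r6c8 is down to just 8 ⇒ r6c8=8.
Step 26. [r8c7∈{4}] r8c7 is down to just 4. So r8c7=4.
Step 27. [r1c1∈{1,9}] in row 1, 9 fits only at r1c1 ⇒ r1c1=9.
Step 28. [r1c6∈{2}] r1c6 is down to just 2, so r1c6=2.
Step 29. [r6c4∈{3}] only 3 remains possible at r6c4 ⇒ r6c4=3.
Step 30. [r7c1∈{1}] r7c1 has the single candidate 1, so r7c1=1.
Step 31. [r1c5∈{3}] nothing but 3 survives at r1c5, so r1c5=3.
Step 32. [r7c7∈{3}] only 3 remains possible at r7c7, so r7c7=3.
Step 33. [r1c2∈{1}] nothing but 1 survives at r1c2 ⇒ r1c2=1.
Step 34. [r9c2∈{6}] r9c2's peers cover all but 6, so r9c2=6.
Step 35. [r2c9∈{2}] only 2 remains possible at r2c9, so r2c9=2.
Step 36. [r3c7∈{6}] only 6 remains possible at r3c7, so r3c7=6.
Step 37. [r4c7∈{9}] r4c7's peers cover all but 9 ⇒ r4c7=9.
Step 38. [r3c5∈{5}] only 5 remains possible at r3c5, so r3c5=5.
Step 39. [r8c5∈{8}] r8c5's peers cover all but 8 ⇒ r8c5=8.
Step 40. [r2c3∈{4}] nothing but 4 survives at r2c3. So r2c3=4.
Step 41. [r3c8∈{1}] only 1 remains possible at r3c8, so r3c8=1.
Step 42. [r4c2∈{2}] only 2 remains possible at r4c2, so r4c2=2.
Step 43. [r7c4∈{6}] r7c4 is down to just 6 ⇒ r7c4=6.
Step 44. [r9c8∈{5}] r9c8's peers cover all but 5, so r9c8=5.
Step 45. [r9c3∈{7}] r9c3's peers cover all but 7. So r9c3=7.
Step 46. [r6c3∈{1}] r6c3's peers cover all but 1, so r6c3=1.
Step 47. [r9c7∈{2}] r9c7 has the single candidate 2, so r9c7=2.
Step 48. [r7c5∈{7}] only 7 remains possible at r7c5, so r7c5=7.
Step 49. [r5c3∈{8}] r5c3 is down to just 8 ⇒ r5c3=8.
Step 50. [r4c3∈{5}] nothing but 5 survives at r4c3, so r4c3=5.
Step 51. [r4c9∈{4}] nothing but 4 survives at r4c9, so r4c9=4.
Step 52. [r3c4∈{4}] r3c4 is down to just 4 ⇒ r3c4=4.

Answer: 9 1 6 8 3 2 7 4 5 / 7 5 4 1 6 9 8 3 2 / 2 8 3 4 5 7 6 1 9 / 3 2 5 7 1 8 9 6 4 / 6 7 8 5 9 4 1 2 3 / 4 9 1 3 2 6 5 8 7 / 1 4 2 6 7 5 3 9 8 / 5 3 9 2 8 1 4 7 6 / 8 6 7 9 4 3 2 5 1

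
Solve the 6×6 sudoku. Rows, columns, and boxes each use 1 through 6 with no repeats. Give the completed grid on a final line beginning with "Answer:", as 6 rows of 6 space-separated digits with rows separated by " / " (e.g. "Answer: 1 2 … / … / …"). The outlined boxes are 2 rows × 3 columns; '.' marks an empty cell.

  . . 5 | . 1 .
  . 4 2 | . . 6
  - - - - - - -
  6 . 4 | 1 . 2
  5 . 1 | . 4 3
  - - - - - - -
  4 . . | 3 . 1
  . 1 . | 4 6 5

Step 1. [r1c1∈{3}] only 3 remains possible at r1c1, so r1c1=3.
Step 2. [r5c2∈{2,5,6}] across row 5, 5 lands solely at r5c2 ⇒ r5c2=5.
Step 3. [r2c4∈{5}] r2c4's peers cover all but 5 ⇒ r2c4=5.
Step 4. [r4c4∈{6}] r4c4 is down to just 6. So r4c4=6.
Step 5. [r2c5∈{3}] r2c5 is down to just 3, so r2c5=3.
Step 6. [r1c6∈{4}] r1c6 has the single candidate 4 ⇒ r1c6=4.
Step 7. [r2c1∈{1}] r2c1's peers cover all but 1. So r2c1=1.
Step 8. [r5c5∈{2}] r5c5 is down to just 2. So r5c5=2.
Step 9. [r1c2∈{6}] r1c2 has the single candidate 6 ⇒ r1c2=6.
Step 10. [r4c2∈{2}] only 2 remains possible at r4c2, so r4c2=2.
Step 11. [r1c4∈{2}] r1c4 has the single candidate 2, so r1c4=2.
Step 12. [r6c3∈{3}] r6c3 has the single candidate 3. So r6c3=3.
Step 13. [r3c2∈{3}] r3c2 has the single candidate 3. So r3c2=3.
Step 14. [r6c1∈{2}] r6c1's peers cover all but 2, so r6c1=2.
Step 15. [r5c3∈{6}] r5c3's peers cover all but 6 ⇒ r5c3=6.
Step 16. [r3c5∈{5}] r3c5 has the single candidate 5 ⇒ r3c5=5.

Answer: 3 6 5 2 1 4 / 1 4 2 5 3 6 / 6 3 4 1 5 2 / 5 2 1 6 4 3 / 4 5 6 3 2 1 / 2 1 3 4 6 5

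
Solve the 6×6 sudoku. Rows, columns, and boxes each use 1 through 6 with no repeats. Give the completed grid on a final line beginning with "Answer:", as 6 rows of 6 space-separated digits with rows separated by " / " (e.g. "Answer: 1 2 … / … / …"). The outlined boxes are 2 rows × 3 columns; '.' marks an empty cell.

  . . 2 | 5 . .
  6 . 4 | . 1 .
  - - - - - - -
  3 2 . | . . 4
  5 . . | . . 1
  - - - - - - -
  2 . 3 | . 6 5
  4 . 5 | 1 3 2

Step 1. [r4c3∈{6}] only 6 remains possible at r4c3. So r4c3=6.
Step 2. [r2c6∈{3}] r2c6 is down to just 3 ⇒ r2c6=3.
Step 3. [r4c5∈{2}] r4c5's peers cover all but 2, so r4c5=2.
Step 4. [r1c1∈{1}] r1c1 is down to just 1 ⇒ r1c1=1.
Step 5. [r5c4∈{4}] only 4 remains possible at r5c4 ⇒ r5c4=4.
Step 6. [r2c4∈{2}] r2c4's peers cover all but 2, so r2c4=2.
Step 7. [r1c2∈{3}] nothing but 3 survives at r1c2, so r1c2=3.
Step 8. [r1c6∈{6}] r1c6 is down to just 6 ⇒ r1c6=6.
Step 9. [r4c4∈{3}] nothing but 3 survives at r4c4, so r4c4=3.
Step 10. [r3c4∈{6}] nothing but 6 survives at r3c4 ⇒ r3c4=6.
Step 11. [r4c2∈{4}] r4c2 is down to just 4, so r4c2=4.
Step 12. [r5c2∈{1}] only 1 remains possible at r5c2, so r5c2=1.
Step 13. [r3c5∈{5}] only 5 remains possible at r3c5. So r3c5=5.
Step 14. [r2c2∈{5}] nothing but 5 survives at r2c2, so r2c2=5.
Step 15. [r1c5∈{4}] r1c5's peers cover all but 4 ⇒ r1c5=4.
Step 16. [r6c2∈{6}] r6c2 has the single candidate 6 ⇒ r6c2=6.
Step 17. [r3c3∈{1}] r3c3 is down to just 1 ⇒ r3c3=1.

Answer: 1 3 2 5 4 6 / 6 5 4 2 1 3 / 3 2 1 6 5 4 / 5 4 6 3 2 1 / 2 1 3 4 6 5 / 4 6 5 1 3 2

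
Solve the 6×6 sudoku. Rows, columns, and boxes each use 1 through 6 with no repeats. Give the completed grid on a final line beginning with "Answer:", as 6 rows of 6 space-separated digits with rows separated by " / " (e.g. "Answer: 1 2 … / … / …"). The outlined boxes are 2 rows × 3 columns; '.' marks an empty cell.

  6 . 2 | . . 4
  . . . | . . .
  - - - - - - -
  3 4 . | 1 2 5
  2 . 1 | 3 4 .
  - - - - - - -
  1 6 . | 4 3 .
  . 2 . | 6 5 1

Step 1. [r2c1∈{4,5}] across col 1, 5 lands solely at r2c1 ⇒ r2c1=5.
Step 2. [r2c6∈{2,3,6}] across col 6, 3 lands solely at r2c6. So r2c6=3.
Step 3. [r2c2∈{1}] r2c2 has the single candidate 1 ⇒ r2c2=1.
Step 4. [r6c1∈{4}] r6c1's peers cover all but 4 ⇒ r6c1=4.
Step 5. [r5c6∈{2}] nothing but 2 survives at r5c6. So r5c6=2.
Step 6. [r1c4∈{5}] r1c4 is down to just 5. So r1c4=5.
Step 7. [r4c2∈{5}] r4c2's peers cover all but 5, so r4c2=5.
Step 8. [r6c3∈{3}] r6c3's peers cover all but 3. So r6c3=3.
Step 9. [r2c5∈{6}] only 6 remains possible at r2c5 ⇒ r2c5=6.
Step 10. [r1c2∈{3}] r1c2's peers cover all but 3. So r1c2=3.
Step 11. [r2c4∈{2}] r2c4 has the single candidate 2 ⇒ r2c4=2.
Step 12. [r1c5∈{1}] r1c5 is down to just 1. So r1c5=1.
Step 13. [r2c3∈{4}] only 4 remains possible at r2c3 ⇒ r2c3=4.
Step 14. [r3c3∈{6}] r3c3 has the single candidate 6, so r3c3=6.
Step 15. [r4c6∈{6}] nothing but 6 survives at r4c6 ⇒ r4c6=6.
Step 16. [r5c3∈{5}] nothing but 5 survives at r5c3, so r5c3=5.

Answer: 6 3 2 5 1 4 / 5 1 4 2 6 3 / 3 4 6 1 2 5 / 2 5 1 3 4 6 / 1 6 5 4 3 2 / 4 2 3 6 5 1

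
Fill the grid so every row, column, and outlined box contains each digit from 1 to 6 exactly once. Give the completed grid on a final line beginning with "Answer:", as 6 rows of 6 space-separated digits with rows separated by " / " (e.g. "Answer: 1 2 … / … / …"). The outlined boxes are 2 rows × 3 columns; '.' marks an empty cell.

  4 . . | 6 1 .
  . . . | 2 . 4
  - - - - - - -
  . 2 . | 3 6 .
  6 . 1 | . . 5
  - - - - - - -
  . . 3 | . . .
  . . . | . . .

Step 1. [r2c5∈{3,5}] across box 2, 5 lands solely at r2c5. So r2c5=5.
Step 2. [r4c4∈{4}] only 4 remains possible at r4c4 ⇒ r4c4=4.
Step 3. [r3c1∈{5}] only 5 remains possible at r3c1, so r3c1=5.
Step 4. [r6c5∈{2,3,4}] r6c5 is the only open cell in col 5 admitting 3, so r6c5=3.
Step 5. [r2c1∈{1,3}] r2c1 is the only open cell in col 1 admitting 3. So r2c1=3.
Step 6. [r1c2∈{5}] r1c2's peers cover all but 5 ⇒ r1c2=5.
Step 7. [r6c3∈{2,4,5,6}] r6c3 is the only open cell in col 3 admitting 5, so r6c3=5.
Step 8. [r6c4∈{1}] r6c4 is down to just 1. So r6c4=1.
Step 9. [r6c1∈{2}] r6c1 has the single candidate 2. So r6c1=2.
Step 10. [r5c6∈{2,6}] r5c6 is the only open cell in col 6 admitting 2, so r5c6=2.
Step 11. [r5c2∈{1,4,6}] 6 has one home in row 5: r5c2 ⇒ r5c2=6.
Step 12. [r3c3∈{4}] r3c3 is down to just 4, so r3c3=4.
Step 13. [r6c6∈{6}] nothing but 6 survives at r6c6 ⇒ r6c6=6.
Step 14. [r5c5∈{4}] r5c5 has the single candidate 4. So r5c5=4.
Step 15. [r4c2∈{3}] nothing but 3 survives at r4c2. So r4c2=3.
Step 16. [r2c3∈{6}] only 6 remains possible at r2c3 ⇒ r2c3=6.
Step 17. [r3c6∈{1}] r3c6 has the single candidate 1, so r3c6=1.
Step 18. [r4c5∈{2}] r4c5 is down to just 2, so r4c5=2.
Step 19. [r1c6∈{3}] r1c6 has the single candidate 3, so r1c6=3.
Step 20. [r2c2∈{1}] only 1 remains possible at r2c2. So r2c2=1.
Step 21. [r6c2∈{4}] r6c2 has the single candidate 4 ⇒ r6c2=4.
Step 22. [r5c4∈{5}] r5c4 is down to just 5 ⇒ r5c4=5.
Step 23. [r1c3∈{2}] r1c3 has the single candidate 2. So r1c3=2.
Step 24. [r5c1∈{1}] r5c1 has the single candidate 1, so r5c1=1.

Answer: 4 5 2 6 1 3 / 3 1 6 2 5 4 / 5 2 4 3 6 1 / 6 3 1 4 2 5 / 1 6 3 5 4 2 / 2 4 5 1 3 6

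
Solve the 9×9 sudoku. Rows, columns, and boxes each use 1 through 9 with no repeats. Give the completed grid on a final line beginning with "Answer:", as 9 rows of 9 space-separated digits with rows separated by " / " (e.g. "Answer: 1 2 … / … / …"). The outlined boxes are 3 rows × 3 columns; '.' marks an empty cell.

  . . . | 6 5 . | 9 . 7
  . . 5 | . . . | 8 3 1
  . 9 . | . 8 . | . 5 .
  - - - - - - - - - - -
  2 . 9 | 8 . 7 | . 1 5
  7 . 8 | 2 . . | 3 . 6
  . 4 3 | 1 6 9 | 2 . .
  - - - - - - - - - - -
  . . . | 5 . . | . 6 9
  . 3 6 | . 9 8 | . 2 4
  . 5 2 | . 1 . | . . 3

Step 1. [r8c1∈{1}] r8c1 has the single candidate 1 ⇒ r8c1=1.
Step 2. [r8c4∈{7}] nothing but 7 survives at r8c4, so r8c4=7.
Step 3. [r9c4∈{4}] only 4 remains possible at r9c4, so r9c4=4.
Step 4. [r1c8∈{4}] r1c8's peers cover all but 4. So r1c8=4.
Step 5. [r3c3∈{1,4,7}] row 3 places 7 nowhere but r3c3 ⇒ r3c3=7.
Step 6. [r3c6∈{1,2,3,4}] row 3 places 1 nowhere but r3c6, so r3c6=1.
Step 7. [r3c1∈{3,4,6}] across row 3, 4 lands solely at r3c1. So r3c1=4.
Step 8. [r7c1∈{8}] r7c1 is down to just 8 ⇒ r7c1=8.
Step 9. [r5c5∈{4}] r5c5 has the single candidate 4, so r5c5=4.
Step 10. [r9c8∈{7,8}] in row 9, 8 fits only at r9c8. So r9c8=8.
Step 11. [r1c2∈{1,2,8}] 8 has one home in row 1: r1c2. So r1c2=8.
Step 12. [r1c6∈{2,3}] r1c6 is the only open cell in row 1 admitting 2, so r1c6=2.
Step 13. [r2c2∈{2,6}] 2 has one home in row 2: r2c2 ⇒ r2c2=2.
Step 14. [r7c6∈{3}] r7c6's peers cover all but 3. So r7c6=3.
Step 15. [r7c2∈{7}] nothing but 7 survives at r7c2, so r7c2=7.
Step 16. [r6c8∈{7}] r6c8 is down to just 7, so r6c8=7.
Step 17. [r3c4∈{3}] r3c4's peers cover all but 3. So r3c4=3.
Step 18. [r2c4∈{9}] nothing but 9 survives at r2c4 ⇒ r2c4=9.
Step 19. [r2c5∈{7}] only 7 remains possible at r2c5 ⇒ r2c5=7.
Step 20. [r1c1∈{3}] r1c1 is down to just 3. So r1c1=3.
Step 21. [r2c6∈{4}] nothing but 4 survives at r2c6. So r2c6=4.
Step 22. [r7c5∈{2}] r7c5's peers cover all but 2. So r7c5=2.
Step 23. [r7c7∈{1}] nothing but 1 survives at r7c7, so r7c7=1.
Step 24. [r9c1∈{9}] r9c1 has the single candidate 9. So r9c1=9.
Step 25. [r5c8∈{9}] r5c8 is down to just 9, so r5c8=9.
Step 26. [r5c2∈{1}] r5c2 has the single candidate 1. So r5c2=1.
Step 27. [r4c2∈{6}] r4c2's peers cover all but 6. So r4c2=6.
Step 28. [r2c1∈{6}] r2c1's peers cover all but 6, so r2c1=6.
Step 29. [r8c7∈{5}] r8c7's peers cover all but 5. So r8c7=5.
Step 30. [r9c6∈{6}] r9c6 is down to just 6. So r9c6=6.
Step 31. [r6c1∈{5}] r6c1 has the single candidate 5. So r6c1=5.
Step 32. [r1c3∈{1}] nothing but 1 survives at r1c3 ⇒ r1c3=1.
Step 33. [r9c7∈{7}] r9c7 has the single candidate 7, so r9c7=7.
Step 34. [r5c6∈{5}] only 5 remains possible at r5c6 ⇒ r5c6=5.
Step 35. [r7c3∈{4}] nothing but 4 survives at r7c3, so r7c3=4.
Step 36. [r6c9∈{8}] r6c9 has the single candidate 8 ⇒ r6c9=8.
Step 37. [r4c5∈{3}] only 3 remains possible at r4c5 ⇒ r4c5=3.
Step 38. [r3c7∈{6}] r3c7's peers cover all but 6. So r3c7=6.
Step 39. [r3c9∈{2}] r3c9's peers cover all but 2, so r3c9=2.
Step 40. [r4c7∈{4}] r4c7's peers cover all but 4. So r4c7=4.

Answer: 3 8 1 6 5 2 9 4 7 / 6 2 5 9 7 4 8 3 1 / 4 9 7 3 8 1 6 5 2 / 2 6 9 8 3 7 4 1 5 / 7 1 8 2 4 5 3 9 6 / 5 4 3 1 6 9 2 7 8 / 8 7 4 5 2 3 1 6 9 / 1 3 6 7 9 8 5 2 4 / 9 5 2 4 1 6 7 8 3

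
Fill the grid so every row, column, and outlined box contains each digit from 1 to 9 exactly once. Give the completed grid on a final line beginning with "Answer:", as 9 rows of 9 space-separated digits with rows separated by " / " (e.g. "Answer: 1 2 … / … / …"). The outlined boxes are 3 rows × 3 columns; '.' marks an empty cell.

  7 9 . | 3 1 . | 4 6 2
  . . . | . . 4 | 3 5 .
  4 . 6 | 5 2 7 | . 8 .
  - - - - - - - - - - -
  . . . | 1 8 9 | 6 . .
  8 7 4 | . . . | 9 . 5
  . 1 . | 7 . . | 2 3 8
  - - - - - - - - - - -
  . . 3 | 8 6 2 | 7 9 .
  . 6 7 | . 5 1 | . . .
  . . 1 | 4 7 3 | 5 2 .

Step 1. [r6c1∈{5,6,9}] across col 1, 6 lands solely at r6c1. So r6c1=6.
Step 2. [r1c3∈{5,8}] row 1 places 5 nowhere but r1c3 ⇒ r1c3=5.
Step 3. [r8c8∈{4}] r8c8's peers cover all but 4, so r8c8=4.
Step 4. [r8c1∈{2,9}] r8c1 is the only open cell in row 8 admitting 2, so r8c1=2.
Step 5. [r2c9∈{1,7,9}] in row 2, 7 fits only at r2c9, so r2c9=7.
Step 6. [r2c4∈{6,9}] in row 2, 6 fits only at r2c4, so r2c4=6.
Step 7. [r2c3∈{2,8}] in col 3, 8 fits only at r2c3, so r2c3=8.
Step 8. [r7c1∈{5}] r7c1's peers cover all but 5, so r7c1=5.
Step 9. [r4c2∈{2,3,5}] 5 has one home in row 4: r4c2, so r4c2=5.
Step 10. [r7c9∈{1}] r7c9 is down to just 1 ⇒ r7c9=1.
Step 11. [r5c8∈{1}] nothing but 1 survives at r5c8 ⇒ r5c8=1.
Step 12. [r4c1∈{3}] r4c1's peers cover all but 3. So r4c1=3.
Step 13. [r3c9∈{9}] r3c9 is down to just 9. So r3c9=9.
Step 14. [r8c4∈{9}] r8c4 is down to just 9 ⇒ r8c4=9.
Step 15. [r5c4∈{2}] nothing but 2 survives at r5c4. So r5c4=2.
Step 16. [r2c5∈{9}] r2c5's peers cover all but 9. So r2c5=9.
Step 17. [r7c2∈{4}] nothing but 4 survives at r7c2, so r7c2=4.
Step 18. [r9c9∈{6}] only 6 remains possible at r9c9. So r9c9=6.
Step 19. [r8c7∈{8}] nothing but 8 survives at r8c7, so r8c7=8.
Step 20. [r2c1∈{1}] nothing but 1 survives at r2c1, so r2c1=1.
Step 21. [r9c2∈{8}] nothing but 8 survives at r9c2 ⇒ r9c2=8.
Step 22. [r9c1∈{9}] only 9 remains possible at r9c1. So r9c1=9.
Step 23. [r6c5∈{4}] only 4 remains possible at r6c5. So r6c5=4.
Step 24. [r1c6∈{8}] nothing but 8 survives at r1c6. So r1c6=8.
Step 25. [r5c6∈{6}] nothing but 6 survives at r5c6, so r5c6=6.
Step 26. [r3c7∈{1}] only 1 remains possible at r3c7, so r3c7=1.
Step 27. [r4c8∈{7}] only 7 remains possible at r4c8. So r4c8=7.
Step 28. [r5c5∈{3}] only 3 remains possible at r5c5 ⇒ r5c5=3.
Step 29. [r4c3∈{2}] r4c3 has the single candidate 2, so r4c3=2.
Step 30. [r4c9∈{4}] r4c9 has the single candidate 4. So r4c9=4.
Step 31. [r6c6∈{5}] r6c6 is down to just 5, so r6c6=5.
Step 32. [r3c2∈{3}] r3c2 is down to just 3 ⇒ r3c2=3.
Step 33. [r8c9∈{3}] r8c9's peers cover all but 3. So r8c9=3.
Step 34. [r2c2∈{2}] nothing but 2 survives at r2c2 ⇒ r2c2=2.
Step 35. [r6c3∈{9}] only 9 remains possible at r6c3 ⇒ r6c3=9.

Answer: 7 9 5 3 1 8 4 6 2 / 1 2 8 6 9 4 3 5 7 / 4 3 6 5 2 7 1 8 9 / 3 5 2 1 8 9 6 7 4 / 8 7 4 2 3 6 9 1 5 / 6 1 9 7 4 5 2 3 8 / 5 4 3 8 6 2 7 9 1 / 2 6 7 9 5 1 8 4 3 / 9 8 1 4 7 3 5 2 6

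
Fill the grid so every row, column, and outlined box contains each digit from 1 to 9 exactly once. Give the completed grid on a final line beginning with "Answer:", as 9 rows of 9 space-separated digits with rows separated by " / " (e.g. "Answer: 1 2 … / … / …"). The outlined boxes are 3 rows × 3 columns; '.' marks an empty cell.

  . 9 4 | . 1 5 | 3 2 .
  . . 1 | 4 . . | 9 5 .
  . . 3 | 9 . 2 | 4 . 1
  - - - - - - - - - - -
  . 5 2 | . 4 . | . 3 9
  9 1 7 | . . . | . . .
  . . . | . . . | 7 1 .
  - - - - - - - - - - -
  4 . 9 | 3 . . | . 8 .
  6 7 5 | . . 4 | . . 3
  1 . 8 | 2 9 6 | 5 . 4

Step 1. [r4c1∈{8}] only 8 remains possible at r4c1 ⇒ r4c1=8.
Step 2. [r5c7∈{2,6,8}] in col 7, 8 fits only at r5c7 ⇒ r5c7=8.
Step 3. [r4c7∈{6}] only 6 remains possible at r4c7, so r4c7=6.
Step 4. [r3c8∈{6,7}] across col 8, 6 lands solely at r3c8, so r3c8=6.
Step 5. [r1c4∈{6,7,8}] in row 1, 6 fits only at r1c4, so r1c4=6.
Step 6. [r8c5∈{8}] r8c5's peers cover all but 8, so r8c5=8.
Step 7. [r2c6∈{3,7,8}] across box 2, 8 lands solely at r2c6. So r2c6=8.
Step 8. [r2c9∈{7}] r2c9 has the single candidate 7, so r2c9=7.
Step 9. [r5c4∈{5}] r5c4 is down to just 5. So r5c4=5.
Step 10. [r5c6∈{3}] only 3 remains possible at r5c6 ⇒ r5c6=3.
Step 11. [r5c9∈{2}] only 2 remains possible at r5c9. So r5c9=2.
Step 12. [r8c4∈{1}] r8c4 has the single candidate 1, so r8c4=1.
Step 13. [r6c3∈{6}] r6c3's peers cover all but 6. So r6c3=6.
Step 14. [r3c5∈{7}] r3c5 is down to just 7, so r3c5=7.
Step 15. [r7c2∈{2}] only 2 remains possible at r7c2, so r7c2=2.
Step 16. [r4c6∈{1,7}] row 4 places 1 nowhere but r4c6 ⇒ r4c6=1.
Step 17. [r9c2∈{3}] only 3 remains possible at r9c2. So r9c2=3.
Step 18. [r2c1∈{2}] only 2 remains possible at r2c1, so r2c1=2.
Step 19. [r6c1∈{3}] r6c1 has the single candidate 3 ⇒ r6c1=3.
Step 20. [r8c7∈{2}] r8c7 is down to just 2. So r8c7=2.
Step 21. [r8c8∈{9}] r8c8 is down to just 9, so r8c8=9.
Step 22. [r6c5∈{2}] only 2 remains possible at r6c5, so r6c5=2.
Step 23. [r2c5∈{3}] r2c5's peers cover all but 3 ⇒ r2c5=3.
Step 24. [r3c2∈{8}] only 8 remains possible at r3c2 ⇒ r3c2=8.
Step 25. [r7c7∈{1}] nothing but 1 survives at r7c7. So r7c7=1.
Step 26. [r6c6∈{9}] nothing but 9 survives at r6c6. So r6c6=9.
Step 27. [r6c9∈{5}] r6c9 has the single candidate 5, so r6c9=5.
Step 28. [r1c1∈{7}] nothing but 7 survives at r1c1 ⇒ r1c1=7.
Step 29. [r9c8∈{7}] r9c8 has the single candidate 7, so r9c8=7.
Step 30. [r6c4∈{8}] r6c4 is down to just 8, so r6c4=8.
Step 31. [r5c5∈{6}] nothing but 6 survives at r5c5, so r5c5=6.
Step 32. [r7c9∈{6}] r7c9 is down to just 6. So r7c9=6.
Step 33. [r4c4∈{7}] only 7 remains possible at r4c4 ⇒ r4c4=7.
Step 34. [r5c8∈{4}] r5c8 has the single candidate 4. So r5c8=4.
Step 35. [r7c6∈{7}] r7c6 has the single candidate 7 ⇒ r7c6=7.
Step 36. [r1c9∈{8}] r1c9's peers cover all but 8. So r1c9=8.
Step 37. [r2c2∈{6}] r2c2's peers cover all but 6, so r2c2=6.
Step 38. [r7c5∈{5}] nothing but 5 survives at r7c5, so r7c5=5.
Step 39. [r3c1∈{5}] only 5 remains possible at r3c1, so r3c1=5.
Step 40. [r6c2∈{4}] nothing but 4 survives at r6c2. So r6c2=4.

Answer: 7 9 4 6 1 5 3 2 8 / 2 6 1 4 3 8 9 5 7 / 5 8 3 9 7 2 4 6 1 / 8 5 2 7 4 1 6 3 9 / 9 1 7 5 6 3 8 4 2 / 3 4 6 8 2 9 7 1 5 / 4 2 9 3 5 7 1 8 6 / 6 7 5 1 8 4 2 9 3 / 1 3 8 2 9 6 5 7 4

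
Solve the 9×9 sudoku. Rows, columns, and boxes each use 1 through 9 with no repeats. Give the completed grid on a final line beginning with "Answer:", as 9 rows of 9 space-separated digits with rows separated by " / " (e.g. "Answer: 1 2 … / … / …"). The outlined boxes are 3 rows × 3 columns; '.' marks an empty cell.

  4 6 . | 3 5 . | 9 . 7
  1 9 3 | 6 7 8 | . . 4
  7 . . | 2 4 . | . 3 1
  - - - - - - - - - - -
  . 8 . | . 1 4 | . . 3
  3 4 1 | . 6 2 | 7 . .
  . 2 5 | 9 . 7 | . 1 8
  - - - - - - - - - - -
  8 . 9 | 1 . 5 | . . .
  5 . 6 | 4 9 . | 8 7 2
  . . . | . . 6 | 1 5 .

Step 1. [r7c7∈{3,4,6}] col 7 places 3 nowhere but r7c7, so r7c7=3.
Step 2. [r3c7∈{5,6}] row 3 places 6 nowhere but r3c7. So r3c7=6.
Step 3. [r4c8∈{2,6,9}] across box 6, 6 lands solely at r4c8, so r4c8=6.
Step 4. [r1c3∈{2,8}] r1c3 is the only open cell in box 1 admitting 2. So r1c3=2.
Step 5. [r9c4∈{7,8}] across col 4, 7 lands solely at r9c4, so r9c4=7.
Step 6. [r5c9∈{5,9}] 5 has one home in col 9: r5c9. So r5c9=5.
Step 7. [r9c5∈{2,3,8}] 8 has one home in row 9: r9c5 ⇒ r9c5=8.
Step 8. [r8c2∈{1,3}] across row 8, 1 lands solely at r8c2, so r8c2=1.
Step 9. [r4c7∈{2}] r4c7's peers cover all but 2 ⇒ r4c7=2.
Step 10. [r2c7∈{5}] r2c7's peers cover all but 5 ⇒ r2c7=5.
Step 11. [r9c1∈{2}] only 2 remains possible at r9c1. So r9c1=2.
Step 12. [r5c4∈{8}] r5c4 is down to just 8. So r5c4=8.
Step 13. [r9c9∈{9}] r9c9's peers cover all but 9. So r9c9=9.
Step 14. [r2c8∈{2}] r2c8's peers cover all but 2. So r2c8=2.
Step 15. [r6c5∈{3}] r6c5's peers cover all but 3 ⇒ r6c5=3.
Step 16. [r7c5∈{2}] r7c5's peers cover all but 2. So r7c5=2.
Step 17. [r4c3∈{7}] r4c3 has the single candidate 7, so r4c3=7.
Step 18. [r4c1∈{9}] r4c1's peers cover all but 9 ⇒ r4c1=9.
Step 19. [r7c9∈{6}] r7c9's peers cover all but 6, so r7c9=6.
Step 20. [r7c8∈{4}] nothing but 4 survives at r7c8, so r7c8=4.
Step 21. [r6c7∈{4}] r6c7 has the single candidate 4, so r6c7=4.
Step 22. [r8c6∈{3}] r8c6's peers cover all but 3, so r8c6=3.
Step 23. [r9c3∈{4}] only 4 remains possible at r9c3. So r9c3=4.
Step 24. [r1c6∈{1}] nothing but 1 survives at r1c6, so r1c6=1.
Step 25. [r4c4∈{5}] r4c4 has the single candidate 5 ⇒ r4c4=5.
Step 26. [r7c2∈{7}] only 7 remains possible at r7c2, so r7c2=7.
Step 27. [r3c2∈{5}] r3c2's peers cover all but 5. So r3c2=5.
Step 28. [r9c2∈{3}] r9c2 has the single candidate 3, so r9c2=3.
Step 29. [r5c8∈{9}] r5c8 is down to just 9 ⇒ r5c8=9.
Step 30. [r6c1∈{6}] r6c1 is down to just 6 ⇒ r6c1=6.
Step 31. [r3c6∈{9}] only 9 remains possible at r3c6. So r3c6=9.
Step 32. [r1c8∈{8}] r1c8's peers cover all but 8, so r1c8=8.
Step 33. [r3c3∈{8}] r3c3 is down to just 8, so r3c3=8.

Answer: 4 6 2 3 5 1 9 8 7 / 1 9 3 6 7 8 5 2 4 / 7 5 8 2 4 9 6 3 1 / 9 8 7 5 1 4 2 6 3 / 3 4 1 8 6 2 7 9 5 / 6 2 5 9 3 7 4 1 8 / 8 7 9 1 2 5 3 4 6 / 5 1 6 4 9 3 8 7 2 / 2 3 4 7 8 6 1 5 9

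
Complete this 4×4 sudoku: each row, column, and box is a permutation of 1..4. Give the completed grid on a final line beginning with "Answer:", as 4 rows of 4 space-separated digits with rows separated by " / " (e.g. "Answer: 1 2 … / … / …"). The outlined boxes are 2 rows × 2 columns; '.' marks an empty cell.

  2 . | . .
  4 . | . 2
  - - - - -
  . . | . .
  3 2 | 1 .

Step 1. [r2c3∈{3}] nothing but 3 survives at r2c3, so r2c3=3.
Step 2. [r4c4∈{4}] r4c4 is down to just 4 ⇒ r4c4=4.
Step 3. [r2c2∈{1}] only 1 remains possible at r2c2 ⇒ r2c2=1.
Step 4. [r1c2∈{3}] r1c2 is down to just 3. So r1c2=3.
Step 5. [r3c4∈{3}] nothing but 3 survives at r3c4. So r3c4=3.
Step 6. [r3c2∈{4}] r3c2's peers cover all but 4, so r3c2=4.
Step 7. [r3c3∈{2}] r3c3 has the single candidate 2. So r3c3=2.
Step 8. [r1c3∈{4}] nothing but 4 survives at r1c3, so r1c3=4.
Step 9. [r3c1∈{1}] only 1 remains possible at r3c1. So r3c1=1.
Step 10. [r1c4∈{1}] r1c4's peers cover all but 1 ⇒ r1c4=1.

Answer: 2 3 4 1 / 4 1 3 2 / 1 4 2 3 / 3 2 1 4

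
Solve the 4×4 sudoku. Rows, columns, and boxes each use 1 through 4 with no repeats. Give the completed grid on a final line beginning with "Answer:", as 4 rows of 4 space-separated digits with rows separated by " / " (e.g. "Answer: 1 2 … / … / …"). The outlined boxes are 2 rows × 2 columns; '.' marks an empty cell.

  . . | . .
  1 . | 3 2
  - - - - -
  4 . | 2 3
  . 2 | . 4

Step 1. [r1c2∈{3,4}] col 2 places 3 nowhere but r1c2 ⇒ r1c2=3.
Step 2. [r1c3∈{1,4}] row 1 places 4 nowhere but r1c3 ⇒ r1c3=4.
Step 3. [r1c4∈{1}] nothing but 1 survives at r1c4, so r1c4=1.
Step 4. [r3c2∈{1}] r3c2 has the single candidate 1 ⇒ r3c2=1.
Step 5. [r1c1∈{2}] nothing but 2 survives at r1c1, so r1c1=2.
Step 6. [r2c2∈{4}] r2c2 has the single candidate 4. So r2c2=4.
Step 7. [r4c3∈{1}] nothing but 1 survives at r4c3 ⇒ r4c3=1.
Step 8. [r4c1∈{3}] only 3 remains possible at r4c1, so r4c1=3.

Answer: 2 3 4 1 / 1 4 3 2 / 4 1 2 3 / 3 2 1 4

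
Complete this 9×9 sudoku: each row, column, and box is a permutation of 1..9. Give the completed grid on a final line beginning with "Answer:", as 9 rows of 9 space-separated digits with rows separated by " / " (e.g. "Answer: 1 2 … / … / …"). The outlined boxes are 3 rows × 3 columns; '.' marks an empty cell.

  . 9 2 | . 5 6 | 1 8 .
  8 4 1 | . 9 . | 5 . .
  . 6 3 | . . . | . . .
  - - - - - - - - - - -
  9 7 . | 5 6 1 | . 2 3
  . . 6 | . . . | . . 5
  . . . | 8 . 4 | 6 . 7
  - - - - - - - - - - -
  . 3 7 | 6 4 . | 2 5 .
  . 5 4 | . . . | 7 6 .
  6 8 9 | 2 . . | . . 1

Step 1. [r1c4∈{3,4,7}] in row 1, 3 fits only at r1c4 ⇒ r1c4=3.
Step 2. [r2c4∈{7}] r2c4's peers cover all but 7 ⇒ r2c4=7.
Step 3. [r4c7∈{4,8}] row 4 places 4 nowhere but r4c7. So r4c7=4.
Step 4. [r5c4∈{9}] r5c4 is down to just 9, so r5c4=9.
Step 5. [r2c6∈{2}] r2c6's peers cover all but 2 ⇒ r2c6=2.
Step 6. [r3c4∈{1,4}] col 4 places 4 nowhere but r3c4. So r3c4=4.
Step 7. [r9c7∈{3}] r9c7's peers cover all but 3 ⇒ r9c7=3.
Step 8. [r3c6∈{8}] r3c6's peers cover all but 8. So r3c6=8.
Step 9. [r8c1∈{1,2}] r8c1 is the only open cell in row 8 admitting 2, so r8c1=2.
Step 10. [r8c5∈{1,3,8}] r8c5 is the only open cell in col 5 admitting 8. So r8c5=8.
Step 11. [r8c9∈{9}] r8c9 is down to just 9, so r8c9=9.
Step 12. [r5c8∈{1}] r5c8 is down to just 1. So r5c8=1.
Step 13. [r6c2∈{1,2}] across col 2, 1 lands solely at r6c2 ⇒ r6c2=1.
Step 14. [r3c1∈{5,7}] across row 3, 5 lands solely at r3c1, so r3c1=5.
Step 15. [r6c5∈{2,3}] row 6 places 2 nowhere but r6c5, so r6c5=2.
Step 16. [r5c5∈{3,7}] across col 5, 3 lands solely at r5c5. So r5c5=3.
Step 17. [r5c6∈{7}] only 7 remains possible at r5c6. So r5c6=7.
Step 18. [r3c7∈{9}] nothing but 9 survives at r3c7. So r3c7=9.
Step 19. [r5c2∈{2}] nothing but 2 survives at r5c2 ⇒ r5c2=2.
Step 20. [r5c7∈{8}] r5c7 has the single candidate 8, so r5c7=8.
Step 21. [r5c1∈{4}] r5c1 has the single candidate 4. So r5c1=4.
Step 22. [r1c1∈{7}] r1c1 has the single candidate 7 ⇒ r1c1=7.
Step 23. [r7c1∈{1}] r7c1's peers cover all but 1. So r7c1=1.
Step 24. [r6c8∈{9}] r6c8 has the single candidate 9. So r6c8=9.
Step 25. [r2c9∈{6}] r2c9 has the single candidate 6. So r2c9=6.
Step 26. [r6c1∈{3}] r6c1's peers cover all but 3 ⇒ r6c1=3.
Step 27. [r3c8∈{7}] r3c8's peers cover all but 7. So r3c8=7.
Step 28. [r8c4∈{1}] nothing but 1 survives at r8c4 ⇒ r8c4=1.
Step 29. [r4c3∈{8}] r4c3's peers cover all but 8, so r4c3=8.
Step 30. [r9c8∈{4}] only 4 remains possible at r9c8, so r9c8=4.
Step 31. [r2c8∈{3}] r2c8's peers cover all but 3 ⇒ r2c8=3.
Step 32. [r3c9∈{2}] nothing but 2 survives at r3c9. So r3c9=2.
Step 33. [r9c6∈{5}] r9c6 is down to just 5 ⇒ r9c6=5.
Step 34. [r7c6∈{9}] nothing but 9 survives at r7c6, so r7c6=9.
Step 35. [r3c5∈{1}] nothing but 1 survives at r3c5, so r3c5=1.
Step 36. [r1c9∈{4}] only 4 remains possible at r1c9. So r1c9=4.
Step 37. [r7c9∈{8}] r7c9's peers cover all but 8, so r7c9=8.
Step 38. [r8c6∈{3}] r8c6 is down to just 3, so r8c6=3.
Step 39. [r9c5∈{7}] r9c5 is down to just 7 ⇒ r9c5=7.
Step 40. [r6c3∈{5}] r6c3 is down to just 5, so r6c3=5.

Answer: 7 9 2 3 5 6 1 8 4 / 8 4 1 7 9 2 5 3 6 / 5 6 3 4 1 8 9 7 2 / 9 7 8 5 6 1 4 2 3 / 4 2 6 9 3 7 8 1 5 / 3 1 5 8 2 4 6 9 7 / 1 3 7 6 4 9 2 5 8 / 2 5 4 1 8 3 7 6 9 / 6 8 9 2 7 5 3 4 1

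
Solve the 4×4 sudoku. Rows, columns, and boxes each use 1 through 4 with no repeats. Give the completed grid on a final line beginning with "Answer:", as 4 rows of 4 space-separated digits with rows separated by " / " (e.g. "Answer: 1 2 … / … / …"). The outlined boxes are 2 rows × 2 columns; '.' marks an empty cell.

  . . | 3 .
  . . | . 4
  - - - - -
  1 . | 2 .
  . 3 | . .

Step 1. [r2c3∈{1}] nothing but 1 survives at r2c3, so r2c3=1.
Step 2. [r4c1∈{2,4}] in row 4, 2 fits only at r4c1. So r4c1=2.
Step 3. [r1c2∈{1,2,4}] in row 1, 1 fits only at r1c2 ⇒ r1c2=1.
Step 4. [r4c4∈{1}] r4c4's peers cover all but 1 ⇒ r4c4=1.
Step 5. [r2c2∈{2}] nothing but 2 survives at r2c2, so r2c2=2.
Step 6. [r1c1∈{4}] r1c1 is down to just 4, so r1c1=4.
Step 7. [r3c2∈{4}] r3c2 has the single candidate 4, so r3c2=4.
Step 8. [r4c3∈{4}] nothing but 4 survives at r4c3 ⇒ r4c3=4.
Step 9. [r3c4∈{3}] nothing but 3 survives at r3c4. So r3c4=3.
Step 10. [r2c1∈{3}] only 3 remains possible at r2c1, so r2c1=3.
Step 11. [r1c4∈{2}] r1c4 is down to just 2, so r1c4=2.

Answer: 4 1 3 2 / 3 2 1 4 / 1 4 2 3 / 2 3 4 1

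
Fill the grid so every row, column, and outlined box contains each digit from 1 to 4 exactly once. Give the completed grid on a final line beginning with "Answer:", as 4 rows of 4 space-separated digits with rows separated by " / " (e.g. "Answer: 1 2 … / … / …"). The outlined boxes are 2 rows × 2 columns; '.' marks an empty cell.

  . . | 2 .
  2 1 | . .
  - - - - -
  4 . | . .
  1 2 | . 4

Step 1. [r4c3∈{3}] only 3 remains possible at r4c3. So r4c3=3.
Step 2. [r1c4∈{1,3}] 1 has one home in row 1: r1c4. So r1c4=1.
Step 3. [r3c2∈{3}] only 3 remains possible at r3c2. So r3c2=3.
Step 4. [r3c4∈{2}] r3c4's peers cover all but 2. So r3c4=2.
Step 5. [r2c4∈{3}] r2c4's peers cover all but 3, so r2c4=3.
Step 6. [r3c3∈{1}] only 1 remains possible at r3c3 ⇒ r3c3=1.
Step 7. [r1c1∈{3}] r1c1's peers cover all but 3 ⇒ r1c1=3.
Step 8. [r2c3∈{4}] only 4 remains possible at r2c3 ⇒ r2c3=4.
Step 9. [r1c2∈{4}] r1c2 is down to just 4. So r1c2=4.

Answer: 3 4 2 1 / 2 1 4 3 / 4 3 1 2 / 1 2 3 4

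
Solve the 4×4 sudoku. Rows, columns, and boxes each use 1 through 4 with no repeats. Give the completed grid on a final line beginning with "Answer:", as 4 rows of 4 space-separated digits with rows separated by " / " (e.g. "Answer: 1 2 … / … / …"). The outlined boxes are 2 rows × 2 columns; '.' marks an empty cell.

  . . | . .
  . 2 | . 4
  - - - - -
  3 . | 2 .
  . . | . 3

Step 1. [r2c1∈{1}] r2c1 has the single candidate 1. So r2c1=1.
Step 2. [r3c2∈{1,4}] across row 3, 4 lands solely at r3c2 ⇒ r3c2=4.
Step 3. [r3c4∈{1}] nothing but 1 survives at r3c4. So r3c4=1.
Step 4. [r1c2∈{3}] nothing but 3 survives at r1c2. So r1c2=3.
Step 5. [r4c3∈{4}] only 4 remains possible at r4c3 ⇒ r4c3=4.
Step 6. [r2c3∈{3}] only 3 remains possible at r2c3, so r2c3=3.
Step 7. [r1c1∈{4}] r1c1's peers cover all but 4 ⇒ r1c1=4.
Step 8. [r1c3∈{1}] r1c3 is down to just 1. So r1c3=1.
Step 9. [r4c2∈{1}] r4c2 is down to just 1. So r4c2=1.
Step 10. [r1c4∈{2}] nothing but 2 survives at r1c4, so r1c4=2.
Step 11. [r4c1∈{2}] r4c1 is down to just 2 ⇒ r4c1=2.

Answer: 4 3 1 2 / 1 2 3 4 / 3 4 2 1 / 2 1 4 3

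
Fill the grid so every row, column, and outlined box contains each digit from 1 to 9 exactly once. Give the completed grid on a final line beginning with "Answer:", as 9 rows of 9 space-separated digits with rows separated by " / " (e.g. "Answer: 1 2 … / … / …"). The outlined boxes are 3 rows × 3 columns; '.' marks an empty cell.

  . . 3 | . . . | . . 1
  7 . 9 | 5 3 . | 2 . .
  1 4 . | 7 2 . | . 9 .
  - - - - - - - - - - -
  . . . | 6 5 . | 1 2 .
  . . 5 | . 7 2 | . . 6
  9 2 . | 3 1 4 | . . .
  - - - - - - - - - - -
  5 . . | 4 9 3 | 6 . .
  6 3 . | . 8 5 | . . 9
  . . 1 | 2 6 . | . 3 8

Step 1. [r9c7∈{4,5,7}] across row 9, 5 lands solely at r9c7 ⇒ r9c7=5.
Step 2. [r5c7∈{3,4,8,9}] in col 7, 9 fits only at r5c7 ⇒ r5c7=9.
Step 3. [r5c4∈{8}] nothing but 8 survives at r5c4 ⇒ r5c4=8.
Step 4. [r5c8∈{4}] r5c8 has the single candidate 4. So r5c8=4.
Step 5. [r8c3∈{2,4,7}] across row 8, 2 lands solely at r8c3 ⇒ r8c3=2.
Step 6. [r6c3∈{6,7,8}] row 6 places 6 nowhere but r6c3. So r6c3=6.
Step 7. [r3c3∈{8}] nothing but 8 survives at r3c3 ⇒ r3c3=8.
Step 8. [r7c3∈{7}] nothing but 7 survives at r7c3, so r7c3=7.
Step 9. [r4c1∈{3,4,8}] col 1 places 8 nowhere but r4c1 ⇒ r4c1=8.
Step 10. [r3c9∈{3,5}] in row 3, 5 fits only at r3c9. So r3c9=5.
Step 11. [r6c9∈{7}] r6c9 has the single candidate 7, so r6c9=7.
Step 12. [r2c2∈{6}] r2c2 has the single candidate 6. So r2c2=6.
Step 13. [r2c8∈{8}] only 8 remains possible at r2c8, so r2c8=8.
Step 14. [r1c8∈{6,7}] 6 has one home in col 8: r1c8, so r1c8=6.
Step 15. [r8c8∈{1,7}] in col 8, 7 fits only at r8c8. So r8c8=7.
Step 16. [r4c6∈{9}] r4c6 is down to just 9, so r4c6=9.
Step 17. [r1c7∈{4,7}] in row 1, 7 fits only at r1c7, so r1c7=7.
Step 18. [r3c6∈{6}] r3c6 is down to just 6 ⇒ r3c6=6.
Step 19. [r7c8∈{1}] only 1 remains possible at r7c8 ⇒ r7c8=1.
Step 20. [r8c4∈{1}] r8c4's peers cover all but 1, so r8c4=1.
Step 21. [r1c1∈{2}] r1c1 has the single candidate 2 ⇒ r1c1=2.
Step 22. [r7c9∈{2}] r7c9 has the single candidate 2, so r7c9=2.
Step 23. [r6c8∈{5}] r6c8 is down to just 5. So r6c8=5.
Step 24. [r7c2∈{8}] only 8 remains possible at r7c2 ⇒ r7c2=8.
Step 25. [r9c6∈{7}] r9c6's peers cover all but 7. So r9c6=7.
Step 26. [r2c9∈{4}] r2c9 has the single candidate 4. So r2c9=4.
Step 27. [r9c1∈{4}] only 4 remains possible at r9c1. So r9c1=4.
Step 28. [r1c4∈{9}] r1c4 has the single candidate 9 ⇒ r1c4=9.
Step 29. [r1c2∈{5}] r1c2 is down to just 5. So r1c2=5.
Step 30. [r9c2∈{9}] r9c2's peers cover all but 9. So r9c2=9.
Step 31. [r4c3∈{4}] nothing but 4 survives at r4c3 ⇒ r4c3=4.
Step 32. [r1c6∈{8}] only 8 remains possible at r1c6 ⇒ r1c6=8.
Step 33. [r4c9∈{3}] r4c9 has the single candidate 3 ⇒ r4c9=3.
Step 34. [r5c1∈{3}] r5c1 has the single candidate 3. So r5c1=3.
Step 35. [r8c7∈{4}] r8c7 is down to just 4, so r8c7=4.
Step 36. [r4c2∈{7}] r4c2's peers cover all but 7 ⇒ r4c2=7.
Step 37. [r3c7∈{3}] r3c7 has the single candidate 3. So r3c7=3.
Step 38. [r2c6∈{1}] r2c6 is down to just 1. So r2c6=1.
Step 39. [r5c2∈{1}] only 1 remains possible at r5c2. So r5c2=1.
Step 40. [r6c7∈{8}] r6c7 is down to just 8. So r6c7=8.
Step 41. [r1c5∈{4}] r1c5's peers cover all but 4, so r1c5=4.

Answer: 2 5 3 9 4 8 7 6 1 / 7 6 9 5 3 1 2 8 4 / 1 4 8 7 2 6 3 9 5 / 8 7 4 6 5 9 1 2 3 / 3 1 5 8 7 2 9 4 6 / 9 2 6 3 1 4 8 5 7 / 5 8 7 4 9 3 6 1 2 / 6 3 2 1 8 5 4 7 9 / 4 9 1 2 6 7 5 3 8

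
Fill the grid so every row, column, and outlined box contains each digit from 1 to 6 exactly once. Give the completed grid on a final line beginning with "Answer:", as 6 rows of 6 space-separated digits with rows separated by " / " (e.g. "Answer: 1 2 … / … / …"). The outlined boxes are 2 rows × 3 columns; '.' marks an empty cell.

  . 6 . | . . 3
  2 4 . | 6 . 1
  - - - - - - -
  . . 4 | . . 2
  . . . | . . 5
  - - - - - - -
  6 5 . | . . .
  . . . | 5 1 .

Step 1. [r4c3∈{1,2,3,6}] in col 3, 6 fits only at r4c3 ⇒ r4c3=6.
Step 2. [r4c2∈{1,2,3}] row 4 places 2 nowhere but r4c2, so r4c2=2.
Step 3. [r3c2∈{1,3}] r3c2 is the only open cell in col 2 admitting 1. So r3c2=1.
Step 4. [r3c4∈{3}] nothing but 3 survives at r3c4, so r3c4=3.
Step 5. [r5c3∈{1,2,3}] row 5 places 1 nowhere but r5c3 ⇒ r5c3=1.
Step 6. [r5c6∈{4}] nothing but 4 survives at r5c6. So r5c6=4.
Step 7. [r1c3∈{5}] r1c3 has the single candidate 5. So r1c3=5.
Step 8. [r5c4∈{2}] only 2 remains possible at r5c4 ⇒ r5c4=2.
Step 9. [r6c2∈{3}] r6c2's peers cover all but 3 ⇒ r6c2=3.
Step 10. [r1c4∈{4}] only 4 remains possible at r1c4, so r1c4=4.
Step 11. [r3c5∈{6}] nothing but 6 survives at r3c5 ⇒ r3c5=6.
Step 12. [r5c5∈{3}] r5c5 is down to just 3. So r5c5=3.
Step 13. [r4c4∈{1}] r4c4 has the single candidate 1. So r4c4=1.
Step 14. [r6c6∈{6}] nothing but 6 survives at r6c6 ⇒ r6c6=6.
Step 15. [r2c3∈{3}] r2c3 is down to just 3, so r2c3=3.
Step 16. [r4c1∈{3}] r4c1's peers cover all but 3, so r4c1=3.
Step 17. [r6c1∈{4}] r6c1 has the single candidate 4, so r6c1=4.
Step 18. [r3c1∈{5}] only 5 remains possible at r3c1. So r3c1=5.
Step 19. [r6c3∈{2}] r6c3 is down to just 2, so r6c3=2.
Step 20. [r4c5∈{4}] r4c5's peers cover all but 4, so r4c5=4.
Step 21. [r1c1∈{1}] nothing but 1 survives at r1c1 ⇒ r1c1=1.
Step 22. [r1c5∈{2}] r1c5's peers cover all but 2, so r1c5=2.
Step 23. [r2c5∈{5}] r2c5's peers cover all but 5, so r2c5=5.

Answer: 1 6 5 4 2 3 / 2 4 3 6 5 1 / 5 1 4 3 6 2 / 3 2 6 1 4 5 / 6 5 1 2 3 4 / 4 3 2 5 1 6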